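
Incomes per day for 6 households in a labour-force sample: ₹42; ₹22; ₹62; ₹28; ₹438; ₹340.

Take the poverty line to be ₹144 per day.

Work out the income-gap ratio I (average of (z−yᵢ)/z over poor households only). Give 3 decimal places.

0.733

Incomes under z: ₹22, ₹28, ₹42, ₹62 (q = 4 of N = 6).
Shortfall ratios (z−y)/z: 0.8472, 0.8056, 0.7083, 0.5694; sum = 2.930556.
I averages over the q = 4 poor units only: 2.930556 / 4 = 0.733.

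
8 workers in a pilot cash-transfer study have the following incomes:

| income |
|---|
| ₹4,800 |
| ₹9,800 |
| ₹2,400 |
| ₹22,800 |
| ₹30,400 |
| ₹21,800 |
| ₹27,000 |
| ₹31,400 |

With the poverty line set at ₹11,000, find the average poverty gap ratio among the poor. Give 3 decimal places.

Below z: ₹2,400, ₹4,800, ₹9,800 (q = 3 of N = 8).
Relative gaps: 0.7818, 0.5636, 0.1091; sum = 1.454545.
The income-gap ratio divides by q (the poor only): 1.454545 / 3 = 0.485.

0.485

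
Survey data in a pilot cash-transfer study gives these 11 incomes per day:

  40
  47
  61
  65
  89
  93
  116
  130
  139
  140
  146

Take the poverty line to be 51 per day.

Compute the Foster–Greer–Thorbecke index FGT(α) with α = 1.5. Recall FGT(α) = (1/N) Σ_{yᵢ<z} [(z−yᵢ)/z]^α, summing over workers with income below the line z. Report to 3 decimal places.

0.011

Poor units: 40, 47 (q = 2 of N = 11).
Shortfall ratios: (51−40)/51 = 0.2157; (51−47)/51 = 0.0784.
Raised to α = 1.5: 0.10017; 0.02197.
Sum = 0.122134; FGT(1.5) = 0.122134 / 11 = 0.011.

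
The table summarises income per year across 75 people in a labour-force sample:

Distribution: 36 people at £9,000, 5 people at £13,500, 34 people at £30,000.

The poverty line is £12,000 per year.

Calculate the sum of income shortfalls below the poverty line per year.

£108,000

Below the line: 36×£9,000 (q = 36 of N = 75).
Individual gaps: 36×(12000−9000) = 108000.
Aggregate gap = £108,000.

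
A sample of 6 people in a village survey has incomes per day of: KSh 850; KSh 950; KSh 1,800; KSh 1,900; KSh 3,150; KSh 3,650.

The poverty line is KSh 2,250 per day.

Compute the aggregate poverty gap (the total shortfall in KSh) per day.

Incomes under z: KSh 850, KSh 950, KSh 1,800, KSh 1,900 (q = 4 of N = 6).
Individual gaps: 2250−850 = 1400; 2250−950 = 1300; 2250−1800 = 450; 2250−1900 = 350.
Aggregate gap = KSh 3,500.

KSh 3,500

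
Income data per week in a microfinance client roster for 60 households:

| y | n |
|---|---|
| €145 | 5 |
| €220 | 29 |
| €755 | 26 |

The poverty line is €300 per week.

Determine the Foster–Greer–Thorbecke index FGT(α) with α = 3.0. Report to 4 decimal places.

Below z: 5×€145, 29×€220 (q = 34 of N = 60).
Normalized shortfalls: (300−145)/300 = 0.5167 (×5); (300−220)/300 = 0.2667 (×29).
Raised to α = 3.0: 0.13792 (×5); 0.01896 (×29).
Sum = 1.239532; FGT(3.0) = 1.239532 / 60 = 0.0207.

0.0207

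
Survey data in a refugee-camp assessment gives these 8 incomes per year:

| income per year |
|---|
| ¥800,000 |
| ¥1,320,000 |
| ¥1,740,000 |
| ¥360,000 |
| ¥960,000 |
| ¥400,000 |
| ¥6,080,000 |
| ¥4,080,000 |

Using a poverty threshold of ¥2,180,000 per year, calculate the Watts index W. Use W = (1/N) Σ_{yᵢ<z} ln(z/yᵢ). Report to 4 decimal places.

Below z: ¥360,000, ¥400,000, ¥800,000, ¥960,000, ¥1,320,000, ¥1,740,000 (q = 6 of N = 8).
Log gaps: ln(2180000/360000) = 1.8010; ln(2180000/400000) = 1.6956; ln(2180000/800000) = 1.0025; ln(2180000/960000) = 0.8201; ln(2180000/1320000) = 0.5017; ln(2180000/1740000) = 0.2254.
W = 6.046340 / 8 = 0.7558.

0.7558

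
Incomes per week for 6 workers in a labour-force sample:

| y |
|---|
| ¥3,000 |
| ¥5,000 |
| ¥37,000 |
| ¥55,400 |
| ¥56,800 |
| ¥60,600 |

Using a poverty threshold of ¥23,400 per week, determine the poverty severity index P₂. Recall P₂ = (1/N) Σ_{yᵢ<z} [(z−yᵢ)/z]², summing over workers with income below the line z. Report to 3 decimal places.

0.230

Poor units: ¥3,000, ¥5,000 (q = 2 of N = 6).
Relative gaps: (23400−3000)/23400 = 0.8718; (23400−5000)/23400 = 0.7863.
Squared: 0.7600; 0.6183.
Sum = 1.378333; P₂ = 1.378333 / 6 = 0.230.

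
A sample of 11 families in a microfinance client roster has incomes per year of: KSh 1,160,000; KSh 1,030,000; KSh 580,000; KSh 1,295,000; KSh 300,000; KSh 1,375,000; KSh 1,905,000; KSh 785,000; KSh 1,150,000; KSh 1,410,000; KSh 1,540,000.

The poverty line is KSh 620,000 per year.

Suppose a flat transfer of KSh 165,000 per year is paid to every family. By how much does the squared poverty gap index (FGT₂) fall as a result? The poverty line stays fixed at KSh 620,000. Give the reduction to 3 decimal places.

0.019

Before: below the line — KSh 300,000, KSh 580,000; squared poverty gap index (FGT₂) = 0.02460.
After the KSh 165,000 transfer: below the line — KSh 465,000; squared poverty gap index (FGT₂) = 0.00568.
Reduction = 0.02460 − 0.00568 = 0.019.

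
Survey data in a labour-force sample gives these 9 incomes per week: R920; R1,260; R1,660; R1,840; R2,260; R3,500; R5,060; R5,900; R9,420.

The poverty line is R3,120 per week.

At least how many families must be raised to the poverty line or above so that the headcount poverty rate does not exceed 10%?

5 of the 9 families are poor, so H = 5/9 = 0.556.
A headcount ratio of at most 10% allows at most ⌊0.10 × 9⌋ = 0 poor families.
So at least 5 − 0 = 5 must be lifted.

5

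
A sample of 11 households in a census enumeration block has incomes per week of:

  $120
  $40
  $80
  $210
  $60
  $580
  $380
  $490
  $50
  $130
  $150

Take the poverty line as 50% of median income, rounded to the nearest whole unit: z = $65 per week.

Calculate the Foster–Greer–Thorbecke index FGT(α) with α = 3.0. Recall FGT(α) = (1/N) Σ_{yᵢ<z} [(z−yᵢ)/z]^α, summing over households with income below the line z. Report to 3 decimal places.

0.006

Below the line: $40, $50, $60 (q = 3 of N = 11).
Gap ratios (z−y)/z: (65−40)/65 = 0.3846; (65−50)/65 = 0.2308; (65−60)/65 = 0.0769.
Raised to α = 3.0: 0.05690; 0.01229; 0.00046.
Sum = 0.069640; FGT(3.0) = 0.069640 / 11 = 0.006.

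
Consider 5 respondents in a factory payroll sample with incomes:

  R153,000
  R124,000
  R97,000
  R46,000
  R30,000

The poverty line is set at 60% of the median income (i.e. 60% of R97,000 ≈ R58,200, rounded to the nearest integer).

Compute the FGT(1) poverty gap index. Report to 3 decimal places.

0.139

Incomes under z: R30,000, R46,000 (q = 2 of N = 5).
Normalized shortfalls: (58200−30000)/58200 = 0.4845; (58200−46000)/58200 = 0.2096.
Sum of shortfalls = 0.694158; P₁ averages over all N: 0.694158 / 5 = 0.139.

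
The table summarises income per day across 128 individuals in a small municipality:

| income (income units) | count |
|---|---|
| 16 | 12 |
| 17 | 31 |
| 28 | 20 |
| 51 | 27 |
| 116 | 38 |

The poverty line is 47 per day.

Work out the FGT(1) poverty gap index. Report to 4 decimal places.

0.2796

Incomes under z: 12×16, 31×17, 20×28 (q = 63 of N = 128).
Relative gaps: (47−16)/47 = 0.6596 (×12); (47−17)/47 = 0.6383 (×31); (47−28)/47 = 0.4043 (×20).
Sum of shortfalls = 35.787234; P₁ averages over all N: 35.787234 / 128 = 0.2796.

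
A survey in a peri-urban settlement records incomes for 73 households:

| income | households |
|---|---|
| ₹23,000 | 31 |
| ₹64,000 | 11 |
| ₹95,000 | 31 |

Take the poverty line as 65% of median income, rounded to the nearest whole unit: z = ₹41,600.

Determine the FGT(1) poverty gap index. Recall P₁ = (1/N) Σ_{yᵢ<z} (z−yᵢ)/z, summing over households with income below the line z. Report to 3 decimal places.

0.190

Below z: 31×₹23,000 (q = 31 of N = 73).
Relative gaps: (41600−23000)/41600 = 0.4471 (×31).
Σ = 13.860577. Dividing by the full population N = 73 gives P₁ = 0.190.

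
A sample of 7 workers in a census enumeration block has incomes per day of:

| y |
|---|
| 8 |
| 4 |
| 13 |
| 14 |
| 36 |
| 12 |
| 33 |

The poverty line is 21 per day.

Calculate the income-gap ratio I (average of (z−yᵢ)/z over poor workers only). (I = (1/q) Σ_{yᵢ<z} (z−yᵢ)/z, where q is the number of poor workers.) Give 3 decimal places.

0.514

Below z: 4, 8, 12, 13, 14 (q = 5 of N = 7).
Relative gaps: 0.8095, 0.6190, 0.4286, 0.3810, 0.3333; sum = 2.571429.
The income-gap ratio divides by q (the poor only): 2.571429 / 5 = 0.514.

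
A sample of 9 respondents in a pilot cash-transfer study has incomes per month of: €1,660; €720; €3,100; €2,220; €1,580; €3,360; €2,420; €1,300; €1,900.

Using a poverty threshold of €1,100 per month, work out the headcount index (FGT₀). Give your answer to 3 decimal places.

0.111

1 of the 9 respondents have income below €1,100.
H = 1/9 = 0.111.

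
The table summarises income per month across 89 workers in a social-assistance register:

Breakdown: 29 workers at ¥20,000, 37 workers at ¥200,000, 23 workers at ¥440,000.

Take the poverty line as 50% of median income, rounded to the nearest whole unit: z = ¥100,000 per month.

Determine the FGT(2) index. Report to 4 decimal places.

0.2085

Below the line: 29×¥20,000 (q = 29 of N = 89).
Normalized shortfalls: (100000−20000)/100000 = 0.8000 (×29).
Squared: 0.6400 (×29).
Sum = 18.560000; P₂ = 18.560000 / 89 = 0.2085.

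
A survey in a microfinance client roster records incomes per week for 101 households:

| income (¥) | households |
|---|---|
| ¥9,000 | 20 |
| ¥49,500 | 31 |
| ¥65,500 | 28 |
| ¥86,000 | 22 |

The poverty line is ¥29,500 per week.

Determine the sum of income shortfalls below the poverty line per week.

Below z: 20×¥9,000 (q = 20 of N = 101).
Individual gaps: 20×(29500−9000) = 410000.
Aggregate gap = ¥410,000.

¥410,000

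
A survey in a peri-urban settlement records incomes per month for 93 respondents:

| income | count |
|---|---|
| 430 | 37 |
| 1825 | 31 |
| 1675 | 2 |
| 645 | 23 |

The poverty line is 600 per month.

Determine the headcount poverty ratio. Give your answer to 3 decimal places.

37 of the 93 respondents have income below 600.
H = 37/93 = 0.398.

0.398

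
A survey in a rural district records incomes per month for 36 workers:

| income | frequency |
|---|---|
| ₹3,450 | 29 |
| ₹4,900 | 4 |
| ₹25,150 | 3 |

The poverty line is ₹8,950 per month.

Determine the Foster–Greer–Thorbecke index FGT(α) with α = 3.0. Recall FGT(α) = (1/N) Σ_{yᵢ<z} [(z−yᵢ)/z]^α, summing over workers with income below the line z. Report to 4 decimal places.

Incomes under z: 29×₹3,450, 4×₹4,900 (q = 33 of N = 36).
Gap ratios (z−y)/z: (8950−3450)/8950 = 0.6145 (×29); (8950−4900)/8950 = 0.4525 (×4).
Raised to α = 3.0: 0.23207 (×29); 0.09266 (×4).
Sum = 7.100673; FGT(3.0) = 7.100673 / 36 = 0.1972.

0.1972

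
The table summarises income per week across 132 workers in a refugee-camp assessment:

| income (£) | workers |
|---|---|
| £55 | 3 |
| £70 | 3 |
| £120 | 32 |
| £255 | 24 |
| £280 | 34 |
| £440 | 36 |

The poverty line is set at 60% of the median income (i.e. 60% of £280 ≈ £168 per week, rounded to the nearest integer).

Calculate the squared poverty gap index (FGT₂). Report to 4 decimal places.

Incomes under z: 3×£55, 3×£70, 32×£120 (q = 38 of N = 132).
Normalized shortfalls: (168−55)/168 = 0.6726 (×3); (168−70)/168 = 0.5833 (×3); (168−120)/168 = 0.2857 (×32).
Squared: 0.4524 (×3); 0.3403 (×3); 0.0816 (×32).
Sum = 4.990327; P₂ = 4.990327 / 132 = 0.0378.

0.0378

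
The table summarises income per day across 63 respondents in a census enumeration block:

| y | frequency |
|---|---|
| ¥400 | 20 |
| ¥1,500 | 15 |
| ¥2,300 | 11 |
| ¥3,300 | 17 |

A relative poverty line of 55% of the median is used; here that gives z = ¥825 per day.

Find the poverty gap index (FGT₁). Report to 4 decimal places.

Poor units: 20×¥400 (q = 20 of N = 63).
Shortfall ratios: (825−400)/825 = 0.5152 (×20).
Sum of shortfalls = 10.303030; P₁ averages over all N: 10.303030 / 63 = 0.1635.

0.1635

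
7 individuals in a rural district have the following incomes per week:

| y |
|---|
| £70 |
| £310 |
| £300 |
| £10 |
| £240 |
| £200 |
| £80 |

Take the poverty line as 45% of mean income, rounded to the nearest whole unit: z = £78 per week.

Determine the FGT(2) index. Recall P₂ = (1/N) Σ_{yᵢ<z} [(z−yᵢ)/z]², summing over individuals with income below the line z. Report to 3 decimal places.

0.110

Below z: £10, £70 (q = 2 of N = 7).
Relative gaps: (78−10)/78 = 0.8718; (78−70)/78 = 0.1026.
Squared: 0.7600; 0.0105.
Sum = 0.770546; P₂ = 0.770546 / 7 = 0.110.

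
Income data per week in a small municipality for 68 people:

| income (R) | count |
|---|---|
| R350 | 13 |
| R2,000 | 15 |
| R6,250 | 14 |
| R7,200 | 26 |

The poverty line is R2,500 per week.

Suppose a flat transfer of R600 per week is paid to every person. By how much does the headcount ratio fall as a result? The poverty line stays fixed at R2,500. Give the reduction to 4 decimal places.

0.2206

Before: below the line — 13×R350, 15×R2,000; headcount ratio = 0.411765.
After the R600 transfer: below the line — 13×R950; headcount ratio = 0.191176.
Reduction = 0.411765 − 0.191176 = 0.2206.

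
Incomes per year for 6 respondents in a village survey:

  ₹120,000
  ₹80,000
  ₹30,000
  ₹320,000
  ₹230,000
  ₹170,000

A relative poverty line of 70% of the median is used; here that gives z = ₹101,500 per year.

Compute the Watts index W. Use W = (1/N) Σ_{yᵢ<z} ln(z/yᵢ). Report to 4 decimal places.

Below z: ₹30,000, ₹80,000 (q = 2 of N = 6).
Log shortfalls: ln(101500/30000) = 1.2189; ln(101500/80000) = 0.2380.
W = 1.456894 / 6 = 0.2428.

0.2428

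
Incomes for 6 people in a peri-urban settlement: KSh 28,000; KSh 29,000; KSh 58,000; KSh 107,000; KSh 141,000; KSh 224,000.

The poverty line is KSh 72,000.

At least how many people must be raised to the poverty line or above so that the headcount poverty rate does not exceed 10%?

3 of the 6 people are poor, so H = 3/6 = 0.500.
A headcount ratio of at most 10% allows at most ⌊0.10 × 6⌋ = 0 poor people.
So at least 3 − 0 = 3 must be lifted.

3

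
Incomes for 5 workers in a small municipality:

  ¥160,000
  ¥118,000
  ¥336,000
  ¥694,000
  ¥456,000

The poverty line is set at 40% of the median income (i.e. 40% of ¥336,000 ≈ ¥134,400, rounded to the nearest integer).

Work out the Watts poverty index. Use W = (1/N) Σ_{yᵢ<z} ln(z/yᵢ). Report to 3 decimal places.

Below the line: ¥118,000 (q = 1 of N = 5).
Log shortfalls: ln(134400/118000) = 0.1301.
W = 0.130136 / 5 = 0.026.

0.026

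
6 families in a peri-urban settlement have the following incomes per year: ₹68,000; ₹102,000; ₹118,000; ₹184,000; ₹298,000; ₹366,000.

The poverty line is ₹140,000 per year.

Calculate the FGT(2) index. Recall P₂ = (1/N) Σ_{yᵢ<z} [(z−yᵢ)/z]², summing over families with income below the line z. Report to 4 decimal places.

Below z: ₹68,000, ₹102,000, ₹118,000 (q = 3 of N = 6).
Relative gaps: (140000−68000)/140000 = 0.5143; (140000−102000)/140000 = 0.2714; (140000−118000)/140000 = 0.1571.
Squared: 0.2645; 0.0737; 0.0247.
Sum = 0.362857; P₂ = 0.362857 / 6 = 0.0605.

0.0605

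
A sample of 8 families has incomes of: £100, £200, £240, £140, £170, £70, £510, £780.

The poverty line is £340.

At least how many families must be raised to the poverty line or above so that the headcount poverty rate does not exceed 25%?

Currently q = 6 of N = 8 are below the line (H = 0.750).
A headcount ratio of at most 25% allows at most ⌊0.25 × 8⌋ = 2 poor families.
So at least 6 − 2 = 4 must be lifted.

4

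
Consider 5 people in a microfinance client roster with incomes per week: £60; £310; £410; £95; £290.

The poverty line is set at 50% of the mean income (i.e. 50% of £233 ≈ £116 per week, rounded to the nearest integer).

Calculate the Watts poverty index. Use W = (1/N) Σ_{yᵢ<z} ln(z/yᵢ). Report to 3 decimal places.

Poor units: £60, £95 (q = 2 of N = 5).
Log gaps: ln(116/60) = 0.6592; ln(116/95) = 0.1997.
W = 0.858959 / 5 = 0.172.

0.172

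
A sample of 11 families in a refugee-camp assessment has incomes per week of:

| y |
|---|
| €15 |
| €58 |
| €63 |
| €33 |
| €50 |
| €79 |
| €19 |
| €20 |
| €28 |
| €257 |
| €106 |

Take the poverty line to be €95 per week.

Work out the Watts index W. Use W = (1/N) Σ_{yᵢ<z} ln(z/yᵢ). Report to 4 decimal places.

0.8203

Poor units: €15, €19, €20, €28, €33, €50, €58, €63, €79 (q = 9 of N = 11).
ln(z/y) terms: ln(95/15) = 1.8458; ln(95/19) = 1.6094; ln(95/20) = 1.5581; ln(95/28) = 1.2217; ln(95/33) = 1.0574; ln(95/50) = 0.6419; ln(95/58) = 0.4934; ln(95/63) = 0.4107; ln(95/79) = 0.1844.
W = 9.022910 / 11 = 0.8203.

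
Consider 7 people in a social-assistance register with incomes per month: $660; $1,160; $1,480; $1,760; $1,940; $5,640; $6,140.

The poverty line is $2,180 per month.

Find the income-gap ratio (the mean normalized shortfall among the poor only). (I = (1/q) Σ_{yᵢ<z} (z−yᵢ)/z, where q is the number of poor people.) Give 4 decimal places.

0.3578

Poor units: $660, $1,160, $1,480, $1,760, $1,940 (q = 5 of N = 7).
Shortfall ratios (z−y)/z: 0.6972, 0.4679, 0.3211, 0.1927, 0.1101; sum = 1.788991.
I averages over the q = 5 poor units only: 1.788991 / 5 = 0.3578.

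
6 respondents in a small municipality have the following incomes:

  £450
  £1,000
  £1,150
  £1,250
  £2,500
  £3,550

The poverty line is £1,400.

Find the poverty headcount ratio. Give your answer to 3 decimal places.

4 of the 6 respondents have income below £1,400.
H = 4/6 = 0.667.

0.667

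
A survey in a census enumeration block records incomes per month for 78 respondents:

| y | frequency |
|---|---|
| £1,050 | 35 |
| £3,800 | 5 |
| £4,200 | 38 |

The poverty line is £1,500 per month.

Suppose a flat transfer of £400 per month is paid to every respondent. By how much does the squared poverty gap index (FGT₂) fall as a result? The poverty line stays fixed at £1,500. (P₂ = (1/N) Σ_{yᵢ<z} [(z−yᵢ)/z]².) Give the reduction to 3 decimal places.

0.040

Before: below the line — 35×£1,050; squared poverty gap index (FGT₂) = 0.04038.
After the £400 transfer: below the line — 35×£1,450; squared poverty gap index (FGT₂) = 0.00050.
Reduction = 0.04038 − 0.00050 = 0.040.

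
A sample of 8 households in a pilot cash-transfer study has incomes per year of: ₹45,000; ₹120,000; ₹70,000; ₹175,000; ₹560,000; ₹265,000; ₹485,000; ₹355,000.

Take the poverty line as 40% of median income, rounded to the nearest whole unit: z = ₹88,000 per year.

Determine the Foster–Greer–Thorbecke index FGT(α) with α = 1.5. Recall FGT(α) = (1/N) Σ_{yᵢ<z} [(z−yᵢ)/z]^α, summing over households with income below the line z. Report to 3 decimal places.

Below z: ₹45,000, ₹70,000 (q = 2 of N = 8).
Shortfall ratios: (88000−45000)/88000 = 0.4886; (88000−70000)/88000 = 0.2045.
Raised to α = 1.5: 0.34157; 0.09251.
Sum = 0.434078; FGT(1.5) = 0.434078 / 8 = 0.054.

0.054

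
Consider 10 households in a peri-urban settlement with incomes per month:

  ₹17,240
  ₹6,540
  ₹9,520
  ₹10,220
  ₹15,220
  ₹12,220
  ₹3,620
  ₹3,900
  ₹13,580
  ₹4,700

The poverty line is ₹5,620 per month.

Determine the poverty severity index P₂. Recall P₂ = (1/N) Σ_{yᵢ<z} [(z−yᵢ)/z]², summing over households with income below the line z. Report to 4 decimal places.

0.0247

Below z: ₹3,620, ₹3,900, ₹4,700 (q = 3 of N = 10).
Relative gaps: (5620−3620)/5620 = 0.3559; (5620−3900)/5620 = 0.3060; (5620−4700)/5620 = 0.1637.
Squared: 0.1266; 0.0937; 0.0268.
Sum = 0.247109; P₂ = 0.247109 / 10 = 0.0247.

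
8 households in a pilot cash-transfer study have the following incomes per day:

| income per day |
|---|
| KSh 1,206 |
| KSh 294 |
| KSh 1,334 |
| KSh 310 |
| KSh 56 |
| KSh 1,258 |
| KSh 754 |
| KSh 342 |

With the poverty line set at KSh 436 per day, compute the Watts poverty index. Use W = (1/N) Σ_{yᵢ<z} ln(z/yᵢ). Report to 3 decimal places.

Below the line: KSh 56, KSh 294, KSh 310, KSh 342 (q = 4 of N = 8).
Log shortfalls: ln(436/56) = 2.0523; ln(436/294) = 0.3941; ln(436/310) = 0.3411; ln(436/342) = 0.2428.
W = 3.030254 / 8 = 0.379.

0.379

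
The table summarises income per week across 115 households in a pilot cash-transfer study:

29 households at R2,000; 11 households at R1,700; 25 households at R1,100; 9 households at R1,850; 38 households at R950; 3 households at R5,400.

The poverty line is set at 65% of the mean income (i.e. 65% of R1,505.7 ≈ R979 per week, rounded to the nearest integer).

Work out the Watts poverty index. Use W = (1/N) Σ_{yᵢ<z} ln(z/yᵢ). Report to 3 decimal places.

0.010

Below the line: 38×R950 (q = 38 of N = 115).
Log gaps: ln(979/950) = 0.0301 (×38).
W = 1.142647 / 115 = 0.010.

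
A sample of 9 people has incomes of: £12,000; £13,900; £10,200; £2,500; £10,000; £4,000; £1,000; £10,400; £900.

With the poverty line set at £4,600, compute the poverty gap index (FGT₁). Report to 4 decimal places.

Poor units: £900, £1,000, £2,500, £4,000 (q = 4 of N = 9).
Gap ratios (z−y)/z: (4600−900)/4600 = 0.8043; (4600−1000)/4600 = 0.7826; (4600−2500)/4600 = 0.4565; (4600−4000)/4600 = 0.1304.
Sum of shortfalls = 2.173913; P₁ averages over all N: 2.173913 / 9 = 0.2415.

0.2415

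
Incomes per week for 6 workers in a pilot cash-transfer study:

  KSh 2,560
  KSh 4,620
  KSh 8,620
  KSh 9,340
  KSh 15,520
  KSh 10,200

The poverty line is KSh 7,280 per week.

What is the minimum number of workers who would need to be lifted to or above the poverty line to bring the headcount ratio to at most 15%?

2

2 of the 6 workers are poor, so H = 2/6 = 0.333.
A headcount ratio of at most 15% allows at most ⌊0.15 × 6⌋ = 0 poor workers.
So at least 2 − 0 = 2 must be lifted.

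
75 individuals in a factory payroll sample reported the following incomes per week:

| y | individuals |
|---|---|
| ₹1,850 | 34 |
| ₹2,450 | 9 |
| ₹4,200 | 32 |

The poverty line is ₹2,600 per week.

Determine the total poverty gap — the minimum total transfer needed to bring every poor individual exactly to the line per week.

Poor units: 34×₹1,850, 9×₹2,450 (q = 43 of N = 75).
Individual gaps: 34×(2600−1850) = 25500; 9×(2600−2450) = 1350.
Aggregate gap = ₹26,850.

₹26,850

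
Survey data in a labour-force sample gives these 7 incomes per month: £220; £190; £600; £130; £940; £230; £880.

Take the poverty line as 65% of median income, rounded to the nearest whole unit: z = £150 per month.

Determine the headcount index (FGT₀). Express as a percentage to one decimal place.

14.3%

1 of the 7 workers have income below £150.
H = 1/7 = 14.3%.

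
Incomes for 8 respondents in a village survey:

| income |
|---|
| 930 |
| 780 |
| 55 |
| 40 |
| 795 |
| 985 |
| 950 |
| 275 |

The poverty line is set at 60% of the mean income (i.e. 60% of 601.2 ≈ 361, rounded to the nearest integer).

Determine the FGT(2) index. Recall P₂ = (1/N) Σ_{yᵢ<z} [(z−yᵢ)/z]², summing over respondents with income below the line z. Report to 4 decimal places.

Below the line: 40, 55, 275 (q = 3 of N = 8).
Relative gaps: (361−40)/361 = 0.8892; (361−55)/361 = 0.8476; (361−275)/361 = 0.2382.
Squared: 0.7907; 0.7185; 0.0568.
Sum = 1.565926; P₂ = 1.565926 / 8 = 0.1957.

0.1957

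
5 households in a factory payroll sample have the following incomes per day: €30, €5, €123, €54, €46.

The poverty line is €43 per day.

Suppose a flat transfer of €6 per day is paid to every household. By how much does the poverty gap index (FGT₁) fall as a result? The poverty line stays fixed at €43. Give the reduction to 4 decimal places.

0.0558

Before: below the line — €5, €30; poverty gap index (FGT₁) = 0.237209.
After the €6 transfer: below the line — €11, €36; poverty gap index (FGT₁) = 0.181395.
Reduction = 0.237209 − 0.181395 = 0.0558.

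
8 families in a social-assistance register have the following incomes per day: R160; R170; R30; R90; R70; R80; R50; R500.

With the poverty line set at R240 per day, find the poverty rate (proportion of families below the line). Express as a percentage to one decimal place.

87.5%

7 of the 8 families have income below R240.
H = 7/8 = 87.5%.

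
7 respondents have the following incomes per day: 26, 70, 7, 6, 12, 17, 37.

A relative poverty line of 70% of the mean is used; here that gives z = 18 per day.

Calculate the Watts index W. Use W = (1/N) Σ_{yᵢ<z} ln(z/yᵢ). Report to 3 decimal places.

Below the line: 6, 7, 12, 17 (q = 4 of N = 7).
ln(z/y) terms: ln(18/6) = 1.0986; ln(18/7) = 0.9445; ln(18/12) = 0.4055; ln(18/17) = 0.0572.
W = 2.505697 / 7 = 0.358.

0.358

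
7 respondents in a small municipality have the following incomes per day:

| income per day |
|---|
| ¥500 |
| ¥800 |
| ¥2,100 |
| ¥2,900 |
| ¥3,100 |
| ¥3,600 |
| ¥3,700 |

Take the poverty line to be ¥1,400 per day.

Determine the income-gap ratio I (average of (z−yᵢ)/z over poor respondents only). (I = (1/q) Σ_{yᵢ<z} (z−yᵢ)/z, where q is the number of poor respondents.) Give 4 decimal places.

Incomes under z: ¥500, ¥800 (q = 2 of N = 7).
Relative gaps: 0.6429, 0.4286; sum = 1.071429.
The income-gap ratio divides by q (the poor only): 1.071429 / 2 = 0.5357.

0.5357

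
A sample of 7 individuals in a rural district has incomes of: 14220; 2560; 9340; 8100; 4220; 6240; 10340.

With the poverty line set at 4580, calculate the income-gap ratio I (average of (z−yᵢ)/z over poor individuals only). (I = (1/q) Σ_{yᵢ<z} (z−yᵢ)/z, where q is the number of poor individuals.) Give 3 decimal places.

Incomes under z: 2560, 4220 (q = 2 of N = 7).
Shortfall ratios (z−y)/z: 0.4410, 0.0786; sum = 0.519651.
The income-gap ratio divides by q (the poor only): 0.519651 / 2 = 0.260.

0.260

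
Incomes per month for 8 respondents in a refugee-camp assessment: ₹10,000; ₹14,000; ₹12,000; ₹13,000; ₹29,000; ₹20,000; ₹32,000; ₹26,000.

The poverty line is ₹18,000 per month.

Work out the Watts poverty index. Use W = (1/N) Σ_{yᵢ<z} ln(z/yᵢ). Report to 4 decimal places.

Below z: ₹10,000, ₹12,000, ₹13,000, ₹14,000 (q = 4 of N = 8).
Log gaps: ln(18000/10000) = 0.5878; ln(18000/12000) = 0.4055; ln(18000/13000) = 0.3254; ln(18000/14000) = 0.2513.
W = 1.569989 / 8 = 0.1962.

0.1962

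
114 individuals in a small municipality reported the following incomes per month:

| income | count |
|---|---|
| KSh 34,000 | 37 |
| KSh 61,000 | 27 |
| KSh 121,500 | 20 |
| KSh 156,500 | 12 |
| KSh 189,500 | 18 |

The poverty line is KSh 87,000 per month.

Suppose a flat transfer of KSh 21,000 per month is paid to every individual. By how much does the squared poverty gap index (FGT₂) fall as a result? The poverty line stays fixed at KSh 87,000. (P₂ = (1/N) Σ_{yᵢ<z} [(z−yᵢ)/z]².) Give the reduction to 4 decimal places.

0.0969

Before: below the line — 37×KSh 34,000, 27×KSh 61,000; squared poverty gap index (FGT₂) = 0.141604.
After the KSh 21,000 transfer: below the line — 37×KSh 55,000, 27×KSh 82,000; squared poverty gap index (FGT₂) = 0.044692.
Reduction = 0.141604 − 0.044692 = 0.0969.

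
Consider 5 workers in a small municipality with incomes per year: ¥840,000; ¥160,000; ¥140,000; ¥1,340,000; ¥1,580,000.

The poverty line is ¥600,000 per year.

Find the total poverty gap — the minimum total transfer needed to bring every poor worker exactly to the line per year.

¥900,000

Poor units: ¥140,000, ¥160,000 (q = 2 of N = 5).
Individual gaps: 600000−140000 = 460000; 600000−160000 = 440000.
Aggregate gap = ¥900,000.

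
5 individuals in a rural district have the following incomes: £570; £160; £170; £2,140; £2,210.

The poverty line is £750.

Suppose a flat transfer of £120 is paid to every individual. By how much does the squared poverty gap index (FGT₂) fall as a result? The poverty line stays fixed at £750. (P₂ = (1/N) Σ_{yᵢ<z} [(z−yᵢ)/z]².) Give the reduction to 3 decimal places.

Before: below the line — £160, £170, £570; squared poverty gap index (FGT₂) = 0.25490.
After the £120 transfer: below the line — £280, £290, £690; squared poverty gap index (FGT₂) = 0.15506.
Reduction = 0.25490 − 0.15506 = 0.100.

0.100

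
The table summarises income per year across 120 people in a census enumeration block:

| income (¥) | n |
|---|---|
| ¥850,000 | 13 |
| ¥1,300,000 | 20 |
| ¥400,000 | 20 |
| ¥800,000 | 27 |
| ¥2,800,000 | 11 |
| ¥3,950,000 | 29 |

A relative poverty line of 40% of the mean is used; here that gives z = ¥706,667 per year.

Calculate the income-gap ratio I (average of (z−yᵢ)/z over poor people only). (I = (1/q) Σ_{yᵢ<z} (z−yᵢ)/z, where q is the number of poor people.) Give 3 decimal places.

Below the line: 20×¥400,000 (q = 20 of N = 120).
Relative gaps: 0.4340 (×20); sum = 8.679251.
I averages over the q = 20 poor units only: 8.679251 / 20 = 0.434.

0.434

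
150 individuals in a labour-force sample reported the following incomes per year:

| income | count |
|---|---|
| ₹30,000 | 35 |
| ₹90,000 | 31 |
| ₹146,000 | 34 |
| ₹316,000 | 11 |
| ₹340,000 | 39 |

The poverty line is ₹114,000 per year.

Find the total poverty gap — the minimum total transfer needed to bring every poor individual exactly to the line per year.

₹3,684,000

Poor units: 35×₹30,000, 31×₹90,000 (q = 66 of N = 150).
Individual gaps: 35×(114000−30000) = 2940000; 31×(114000−90000) = 744000.
Aggregate gap = ₹3,684,000.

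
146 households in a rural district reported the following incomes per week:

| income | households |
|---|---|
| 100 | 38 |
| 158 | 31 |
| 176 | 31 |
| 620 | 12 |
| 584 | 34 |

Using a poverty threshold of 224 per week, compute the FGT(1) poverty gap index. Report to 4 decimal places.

0.2521

Incomes under z: 38×100, 31×158, 31×176 (q = 100 of N = 146).
Gap ratios (z−y)/z: (224−100)/224 = 0.5536 (×38); (224−158)/224 = 0.2946 (×31); (224−176)/224 = 0.2143 (×31).
Σ = 36.812500. Dividing by the full population N = 146 gives P₁ = 0.2521.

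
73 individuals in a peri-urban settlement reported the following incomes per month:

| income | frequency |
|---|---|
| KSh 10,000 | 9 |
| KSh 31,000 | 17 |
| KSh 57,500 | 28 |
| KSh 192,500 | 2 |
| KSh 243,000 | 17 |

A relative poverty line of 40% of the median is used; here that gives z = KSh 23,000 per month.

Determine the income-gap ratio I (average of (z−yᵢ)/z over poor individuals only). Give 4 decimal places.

Poor units: 9×KSh 10,000 (q = 9 of N = 73).
Relative gaps: 0.5652 (×9); sum = 5.086957.
The income-gap ratio divides by q (the poor only): 5.086957 / 9 = 0.5652.

0.5652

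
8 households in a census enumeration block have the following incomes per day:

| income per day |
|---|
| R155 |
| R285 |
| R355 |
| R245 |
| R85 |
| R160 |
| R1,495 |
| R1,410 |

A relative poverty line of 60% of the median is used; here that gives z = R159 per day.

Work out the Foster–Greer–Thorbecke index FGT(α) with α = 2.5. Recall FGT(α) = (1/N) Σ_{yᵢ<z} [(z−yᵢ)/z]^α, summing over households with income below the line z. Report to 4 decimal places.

0.0185

Poor units: R85, R155 (q = 2 of N = 8).
Relative gaps: (159−85)/159 = 0.4654; (159−155)/159 = 0.0252.
Raised to α = 2.5: 0.14777; 0.00010.
Sum = 0.147870; FGT(2.5) = 0.147870 / 8 = 0.0185.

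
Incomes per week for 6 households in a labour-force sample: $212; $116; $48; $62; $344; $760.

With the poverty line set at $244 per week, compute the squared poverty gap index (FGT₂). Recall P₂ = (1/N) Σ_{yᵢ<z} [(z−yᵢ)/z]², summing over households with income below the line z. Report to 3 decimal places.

0.249

Below z: $48, $62, $116, $212 (q = 4 of N = 6).
Shortfall ratios: (244−48)/244 = 0.8033; (244−62)/244 = 0.7459; (244−116)/244 = 0.5246; (244−212)/244 = 0.1311.
Squared: 0.6453; 0.5564; 0.2752; 0.0172.
Sum = 1.494020; P₂ = 1.494020 / 6 = 0.249.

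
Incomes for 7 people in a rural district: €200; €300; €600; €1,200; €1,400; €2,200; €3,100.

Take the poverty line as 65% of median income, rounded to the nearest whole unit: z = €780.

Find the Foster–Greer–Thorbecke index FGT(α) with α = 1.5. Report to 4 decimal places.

0.1764

Incomes under z: €200, €300, €600 (q = 3 of N = 7).
Relative gaps: (780−200)/780 = 0.7436; (780−300)/780 = 0.6154; (780−600)/780 = 0.2308.
Raised to α = 1.5: 0.64121; 0.48275; 0.11086.
Sum = 1.234815; FGT(1.5) = 1.234815 / 7 = 0.1764.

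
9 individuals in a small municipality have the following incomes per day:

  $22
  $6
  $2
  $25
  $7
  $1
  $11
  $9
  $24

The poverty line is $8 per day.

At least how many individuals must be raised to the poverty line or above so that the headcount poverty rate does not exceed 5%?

Currently q = 4 of N = 9 are below the line (H = 0.444).
A headcount ratio of at most 5% allows at most ⌊0.05 × 9⌋ = 0 poor individuals.
So at least 4 − 0 = 4 must be lifted.

4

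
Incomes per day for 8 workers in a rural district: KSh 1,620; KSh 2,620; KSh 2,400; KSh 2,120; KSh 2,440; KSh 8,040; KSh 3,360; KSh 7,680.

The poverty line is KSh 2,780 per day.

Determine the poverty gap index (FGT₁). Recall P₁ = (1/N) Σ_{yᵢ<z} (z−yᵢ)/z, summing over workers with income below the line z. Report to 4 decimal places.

0.1214

Below the line: KSh 1,620, KSh 2,120, KSh 2,400, KSh 2,440, KSh 2,620 (q = 5 of N = 8).
Normalized shortfalls: (2780−1620)/2780 = 0.4173; (2780−2120)/2780 = 0.2374; (2780−2400)/2780 = 0.1367; (2780−2440)/2780 = 0.1223; (2780−2620)/2780 = 0.0576.
Σ = 0.971223. Dividing by the full population N = 8 gives P₁ = 0.1214.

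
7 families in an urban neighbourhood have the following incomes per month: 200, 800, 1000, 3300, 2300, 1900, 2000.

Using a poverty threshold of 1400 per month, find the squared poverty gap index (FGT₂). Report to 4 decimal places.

0.1429

Poor units: 200, 800, 1000 (q = 3 of N = 7).
Normalized shortfalls: (1400−200)/1400 = 0.8571; (1400−800)/1400 = 0.4286; (1400−1000)/1400 = 0.2857.
Squared: 0.7347; 0.1837; 0.0816.
Sum = 1.000000; P₂ = 1.000000 / 7 = 0.1429.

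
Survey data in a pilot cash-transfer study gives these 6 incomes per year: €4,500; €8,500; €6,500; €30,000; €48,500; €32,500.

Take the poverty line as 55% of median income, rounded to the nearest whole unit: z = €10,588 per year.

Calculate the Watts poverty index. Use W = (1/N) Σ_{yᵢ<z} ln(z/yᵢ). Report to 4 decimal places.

Poor units: €4,500, €6,500, €8,500 (q = 3 of N = 6).
Log shortfalls: ln(10588/4500) = 0.8556; ln(10588/6500) = 0.4879; ln(10588/8500) = 0.2197.
W = 1.563218 / 6 = 0.2605.

0.2605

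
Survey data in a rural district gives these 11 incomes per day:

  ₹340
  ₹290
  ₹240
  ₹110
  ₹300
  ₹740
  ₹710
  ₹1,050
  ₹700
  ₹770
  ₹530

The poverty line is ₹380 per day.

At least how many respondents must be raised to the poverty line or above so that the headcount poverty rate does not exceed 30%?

2

5 of the 11 respondents are poor, so H = 5/11 = 0.455.
A headcount ratio of at most 30% allows at most ⌊0.30 × 11⌋ = 3 poor respondents.
So at least 5 − 3 = 2 must be lifted.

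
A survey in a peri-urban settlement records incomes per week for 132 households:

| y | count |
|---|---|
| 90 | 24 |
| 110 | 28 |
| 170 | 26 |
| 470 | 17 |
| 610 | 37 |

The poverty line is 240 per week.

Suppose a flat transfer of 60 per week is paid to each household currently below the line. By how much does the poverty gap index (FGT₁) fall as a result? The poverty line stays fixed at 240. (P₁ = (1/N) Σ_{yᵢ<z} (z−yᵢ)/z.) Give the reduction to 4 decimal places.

0.1477

Before: below the line — 24×90, 28×110, 26×170; poverty gap index (FGT₁) = 0.285985.
After the 60 transfer: below the line — 24×150, 28×170, 26×230; poverty gap index (FGT₁) = 0.138258.
Reduction = 0.285985 − 0.138258 = 0.1477.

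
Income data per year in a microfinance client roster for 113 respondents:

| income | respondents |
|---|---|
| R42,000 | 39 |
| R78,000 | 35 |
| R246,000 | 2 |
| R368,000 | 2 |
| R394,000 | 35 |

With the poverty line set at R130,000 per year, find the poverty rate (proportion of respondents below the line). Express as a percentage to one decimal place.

74 of the 113 respondents have income below R130,000.
H = 74/113 = 65.5%.

65.5%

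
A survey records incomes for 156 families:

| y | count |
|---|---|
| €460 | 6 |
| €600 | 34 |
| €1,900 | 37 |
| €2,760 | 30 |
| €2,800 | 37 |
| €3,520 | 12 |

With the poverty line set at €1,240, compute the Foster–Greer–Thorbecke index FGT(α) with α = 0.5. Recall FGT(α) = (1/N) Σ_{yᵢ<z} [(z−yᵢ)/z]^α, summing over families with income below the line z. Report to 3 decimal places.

Incomes under z: 6×€460, 34×€600 (q = 40 of N = 156).
Gap ratios (z−y)/z: (1240−460)/1240 = 0.6290 (×6); (1240−600)/1240 = 0.5161 (×34).
Raised to α = 0.5: 0.79312 (×6); 0.71842 (×34).
Sum = 29.185014; FGT(0.5) = 29.185014 / 156 = 0.187.

0.187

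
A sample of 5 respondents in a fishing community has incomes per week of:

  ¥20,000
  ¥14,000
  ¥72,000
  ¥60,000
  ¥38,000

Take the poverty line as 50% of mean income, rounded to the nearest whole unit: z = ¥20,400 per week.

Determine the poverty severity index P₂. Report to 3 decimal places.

Below z: ¥14,000, ¥20,000 (q = 2 of N = 5).
Gap ratios (z−y)/z: (20400−14000)/20400 = 0.3137; (20400−20000)/20400 = 0.0196.
Squared: 0.0984; 0.0004.
Sum = 0.098808; P₂ = 0.098808 / 5 = 0.020.

0.020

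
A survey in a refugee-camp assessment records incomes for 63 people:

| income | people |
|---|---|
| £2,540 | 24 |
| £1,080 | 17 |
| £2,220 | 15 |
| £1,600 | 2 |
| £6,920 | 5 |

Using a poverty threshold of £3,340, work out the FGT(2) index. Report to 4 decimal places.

Poor units: 17×£1,080, 2×£1,600, 15×£2,220, 24×£2,540 (q = 58 of N = 63).
Gap ratios (z−y)/z: (3340−1080)/3340 = 0.6766 (×17); (3340−1600)/3340 = 0.5210 (×2); (3340−2220)/3340 = 0.3353 (×15); (3340−2540)/3340 = 0.2395 (×24).
Squared: 0.4579 (×17); 0.2714 (×2); 0.1124 (×15); 0.0574 (×24).
Sum = 11.389831; P₂ = 11.389831 / 63 = 0.1808.

0.1808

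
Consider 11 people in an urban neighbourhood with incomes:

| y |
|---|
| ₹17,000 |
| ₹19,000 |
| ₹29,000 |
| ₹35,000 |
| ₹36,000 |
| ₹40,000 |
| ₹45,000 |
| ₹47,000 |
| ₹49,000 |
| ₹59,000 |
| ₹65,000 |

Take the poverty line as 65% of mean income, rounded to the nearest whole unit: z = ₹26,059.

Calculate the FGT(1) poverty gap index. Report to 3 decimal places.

0.056

Below the line: ₹17,000, ₹19,000 (q = 2 of N = 11).
Normalized shortfalls: (26059−17000)/26059 = 0.3476; (26059−19000)/26059 = 0.2709.
Σ = 0.618520. Dividing by the full population N = 11 gives P₁ = 0.056.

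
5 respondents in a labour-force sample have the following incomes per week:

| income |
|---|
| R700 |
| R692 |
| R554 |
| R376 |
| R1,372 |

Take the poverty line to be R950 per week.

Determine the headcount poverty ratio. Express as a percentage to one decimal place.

80.0%

4 of the 5 respondents have income below R950.
H = 4/5 = 80.0%.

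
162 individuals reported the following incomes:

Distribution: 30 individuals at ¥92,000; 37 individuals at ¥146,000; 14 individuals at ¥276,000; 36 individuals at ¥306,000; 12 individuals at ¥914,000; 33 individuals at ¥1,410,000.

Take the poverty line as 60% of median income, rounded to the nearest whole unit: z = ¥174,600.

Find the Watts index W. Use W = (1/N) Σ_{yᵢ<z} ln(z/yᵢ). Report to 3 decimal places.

Poor units: 30×¥92,000, 37×¥146,000 (q = 67 of N = 162).
Log gaps: ln(174600/92000) = 0.6407 (×30); ln(174600/146000) = 0.1789 (×37).
W = 25.840240 / 162 = 0.160.

0.160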